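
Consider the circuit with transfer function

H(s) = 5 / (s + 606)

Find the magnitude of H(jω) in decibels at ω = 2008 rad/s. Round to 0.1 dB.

-52.5 dB

At s = jω = j2008:
pole (s+606): 606 + j2008 → |·| = √(606²+2008²) = √4399300 ≈ 2097.5, ∠ = arctan(2008/606) ≈ 73.21°
|H| = 5 / 2097.5 ≈ 0.0023838
Gain = 20 log₁₀(0.0023838) ≈ -52.45 dB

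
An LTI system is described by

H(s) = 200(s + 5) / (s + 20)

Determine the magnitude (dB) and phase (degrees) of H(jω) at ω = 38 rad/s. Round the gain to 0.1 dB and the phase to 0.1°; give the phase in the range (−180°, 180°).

At s = jω = j38:
zero (s+5): 5 + j38 → |·| = √(5²+38²) = √1469 ≈ 38.328, ∠ = arctan(38/5) ≈ 82.50°
pole (s+20): 20 + j38 → |·| = √(20²+38²) = √1844 ≈ 42.942, ∠ = arctan(38/20) ≈ 62.24°
|H| = 200 · 38.328 / 42.942 ≈ 178.51
Gain = 20 log₁₀(178.51) ≈ 45.03 dB
∠H = 82.50° − 62.24° = 20.26°

45.0 dB, 20.3°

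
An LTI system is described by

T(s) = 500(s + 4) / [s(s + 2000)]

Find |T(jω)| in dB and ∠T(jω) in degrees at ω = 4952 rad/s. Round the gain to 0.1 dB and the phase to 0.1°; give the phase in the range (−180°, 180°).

At s = jω = j4952:
zero (s+4): 4 + j4952 → |·| = √(4²+4952²) = √24522320 ≈ 4952, ∠ = arctan(4952/4) ≈ 89.95°
pole (s+2000): 2000 + j4952 → |·| = √(2000²+4952²) = √28522304 ≈ 5340.6, ∠ = arctan(4952/2000) ≈ 68.01°
pole at origin: |s| = 4952, ∠ = 90.00° (in denominator)
|T| = 500 · 4952 / 2.6447e+07 ≈ 0.093621
Gain = 20 log₁₀(0.093621) ≈ -20.57 dB
∠T = 89.95° − 158.01° = -68.06°

-20.6 dB, -68.1°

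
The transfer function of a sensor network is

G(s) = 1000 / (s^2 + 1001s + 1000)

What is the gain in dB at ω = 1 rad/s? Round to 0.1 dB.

Substitute s = j1:
Numerator: 1000 = 1000 + j0
Denominator: (j1)^2 + 1001(j1) + 1000 = 999 + j1001
|N| = √(1000² + 0²) ≈ 1000, ∠N ≈ 0.00°
|D| = √(999² + 1001²) ≈ 1414.2, ∠D ≈ 45.06°
|G| = 1000 / 1414.2 ≈ 0.70711
Gain = 20 log₁₀(0.70711) ≈ -3.01 dB

-3.0 dB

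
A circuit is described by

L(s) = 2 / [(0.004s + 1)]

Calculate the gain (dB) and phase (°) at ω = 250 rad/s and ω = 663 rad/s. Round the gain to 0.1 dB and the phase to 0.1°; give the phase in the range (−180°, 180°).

ω = 250: 3.0 dB, -45.0°; ω = 663: -3.0 dB, -69.3°

At ω = 250 rad/s:
pole (1 + j250·0.004) = 1 + j1 → |·| ≈ 1.4142, ∠ ≈ 45.00°
|L| = 2 · 1 / (1.4142) ≈ 1.4142
Gain = 20 log₁₀(1.4142) ≈ 3.01 dB
∠L = (0°) − (45.00°) = -45.00°

At ω = 663 rad/s:
pole (1 + j663·0.004) = 1 + j2.652 → |·| ≈ 2.8343, ∠ ≈ 69.34°
|L| = 2 · 1 / (2.8343) ≈ 0.70564
Gain = 20 log₁₀(0.70564) ≈ -3.03 dB
∠L = (0°) − (69.34°) = -69.34°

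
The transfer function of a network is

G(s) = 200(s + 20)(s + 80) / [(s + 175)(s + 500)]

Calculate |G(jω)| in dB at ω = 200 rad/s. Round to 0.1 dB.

At s = jω = j200:
zero (s+20): 20 + j200 → |·| = √(20²+200²) = √40400 ≈ 201, ∠ = arctan(200/20) ≈ 84.29°
zero (s+80): 80 + j200 → |·| = √(80²+200²) = √46400 ≈ 215.41, ∠ = arctan(200/80) ≈ 68.20°
pole (s+175): 175 + j200 → |·| = √(175²+200²) = √70625 ≈ 265.75, ∠ = arctan(200/175) ≈ 48.81°
pole (s+500): 500 + j200 → |·| = √(500²+200²) = √290000 ≈ 538.52, ∠ = arctan(200/500) ≈ 21.80°
|G| = 200 · 43297 / 1.4311e+05 ≈ 60.509
Gain = 20 log₁₀(60.509) ≈ 35.64 dB

35.6 dB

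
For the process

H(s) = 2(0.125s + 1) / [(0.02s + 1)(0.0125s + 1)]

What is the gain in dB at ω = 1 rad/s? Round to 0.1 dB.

6.1 dB

At ω = 1 rad/s:
zero (1 + j1·0.125) = 1 + j0.125 → |·| ≈ 1.0078, ∠ ≈ 7.13°
pole (1 + j1·0.02) = 1 + j0.02 → |·| ≈ 1.0002, ∠ ≈ 1.15°
pole (1 + j1·0.0125) = 1 + j0.0125 → |·| ≈ 1.0001, ∠ ≈ 0.72°
|H| = 2 · 1.0078 / (1.0002 · 1.0001) ≈ 2.015
Gain = 20 log₁₀(2.015) ≈ 6.09 dB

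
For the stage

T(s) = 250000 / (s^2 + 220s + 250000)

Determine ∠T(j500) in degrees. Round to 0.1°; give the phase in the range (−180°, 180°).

-90.0°

At s = jω = j500:
quadratic: (j500)² + 220·j500 + 250000 = 0 + j110000 → |·| ≈ 1.1e+05, ∠ ≈ 90.00°
∠T = 0.00° − 90.00° = -90.00°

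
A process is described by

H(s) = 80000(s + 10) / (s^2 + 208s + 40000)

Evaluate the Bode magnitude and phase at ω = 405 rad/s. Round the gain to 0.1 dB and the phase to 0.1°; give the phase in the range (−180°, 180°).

At s = jω = j405:
zero (s+10): 10 + j405 → |·| = √(10²+405²) = √164125 ≈ 405.12, ∠ = arctan(405/10) ≈ 88.59°
quadratic: (j405)² + 208·j405 + 40000 = -124025 + j84240 → |·| ≈ 1.4993e+05, ∠ ≈ 145.81°
|H| = 80000 · 405.12 / 1.4993e+05 ≈ 216.16
Gain = 20 log₁₀(216.16) ≈ 46.70 dB
∠H = 88.59° − 145.81° = -57.22°

46.7 dB, -57.2°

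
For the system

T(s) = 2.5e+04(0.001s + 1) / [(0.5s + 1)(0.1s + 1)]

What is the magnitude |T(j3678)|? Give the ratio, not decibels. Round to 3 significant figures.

0.141

At ω = 3678 rad/s:
zero (1 + j3678·0.001) = 1 + j3.678 → |·| ≈ 3.8115, ∠ ≈ 74.79°
pole (1 + j3678·0.5) = 1 + j1839 → |·| ≈ 1839, ∠ ≈ 89.97°
pole (1 + j3678·0.1) = 1 + j367.8 → |·| ≈ 367.8, ∠ ≈ 89.84°
|T| = 2.5e+04 · 3.8115 / (1839 · 367.8) ≈ 0.14088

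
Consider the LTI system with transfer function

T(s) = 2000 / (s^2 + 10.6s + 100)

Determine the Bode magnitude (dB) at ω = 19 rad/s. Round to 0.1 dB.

15.7 dB

At s = jω = j19:
quadratic: (j19)² + 10.6·j19 + 100 = -261 + j201.4 → |·| ≈ 329.67, ∠ ≈ 142.34°
|T| = 2000 / 329.67 ≈ 6.0667
Gain = 20 log₁₀(6.0667) ≈ 15.66 dB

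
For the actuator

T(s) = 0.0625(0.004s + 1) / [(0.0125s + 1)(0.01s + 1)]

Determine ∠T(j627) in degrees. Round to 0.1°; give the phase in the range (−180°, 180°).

At ω = 627 rad/s:
zero (1 + j627·0.004) = 1 + j2.508 → |·| ≈ 2.7, ∠ ≈ 68.26°
pole (1 + j627·0.0125) = 1 + j7.8375 → |·| ≈ 7.901, ∠ ≈ 82.73°
pole (1 + j627·0.01) = 1 + j6.27 → |·| ≈ 6.3492, ∠ ≈ 80.94°
∠T = (68.26°) − (82.73° + 80.94°) = -95.41°

-95.4°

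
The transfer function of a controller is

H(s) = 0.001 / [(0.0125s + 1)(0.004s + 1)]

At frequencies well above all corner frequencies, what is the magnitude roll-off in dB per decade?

-40 dB/decade

Each pole contributes −20 dB/decade at high frequency; each zero contributes +20 dB/decade.
Net: 0 zero(s) − 2 pole(s) → -40 dB/decade.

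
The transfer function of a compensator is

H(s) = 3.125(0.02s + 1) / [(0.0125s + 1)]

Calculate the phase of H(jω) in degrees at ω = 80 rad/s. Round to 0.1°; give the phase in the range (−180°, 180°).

At ω = 80 rad/s:
zero (1 + j80·0.02) = 1 + j1.6 → |·| ≈ 1.8868, ∠ ≈ 57.99°
pole (1 + j80·0.0125) = 1 + j1 → |·| ≈ 1.4142, ∠ ≈ 45.00°
∠H = (57.99°) − (45.00°) = 12.99°

13.0°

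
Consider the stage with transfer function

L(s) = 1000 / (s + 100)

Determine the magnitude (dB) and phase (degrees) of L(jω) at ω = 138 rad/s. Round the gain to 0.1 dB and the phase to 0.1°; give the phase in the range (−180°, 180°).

Substitute s = j138:
Numerator: 1000 = 1000 + j0
Denominator: (j138) + 100 = 100 + j138
|N| = √(1000² + 0²) ≈ 1000, ∠N ≈ 0.00°
|D| = √(100² + 138²) ≈ 170.42, ∠D ≈ 54.07°
|L| = 1000 / 170.42 ≈ 5.8679
Gain = 20 log₁₀(5.8679) ≈ 15.37 dB
∠L = 0.00° − 54.07° = -54.07°

15.4 dB, -54.1°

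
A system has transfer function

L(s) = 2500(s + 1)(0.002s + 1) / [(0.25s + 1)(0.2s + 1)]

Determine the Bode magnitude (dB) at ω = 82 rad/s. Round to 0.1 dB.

55.8 dB

At ω = 82 rad/s:
zero (1 + j82·1) = 1 + j82 → |·| ≈ 82.006, ∠ ≈ 89.30°
zero (1 + j82·0.002) = 1 + j0.164 → |·| ≈ 1.0134, ∠ ≈ 9.31°
pole (1 + j82·0.25) = 1 + j20.5 → |·| ≈ 20.524, ∠ ≈ 87.21°
pole (1 + j82·0.2) = 1 + j16.4 → |·| ≈ 16.43, ∠ ≈ 86.51°
|L| = 2500 · 82.006 · 1.0134 / (20.524 · 16.43) ≈ 616.12
Gain = 20 log₁₀(616.12) ≈ 55.79 dB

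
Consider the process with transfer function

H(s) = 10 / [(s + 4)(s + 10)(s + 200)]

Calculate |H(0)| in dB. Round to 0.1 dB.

-58.1 dB

H(0) = 10 / (4·10·200) = 0.00125
20 log₁₀(0.00125) ≈ -58.06 dB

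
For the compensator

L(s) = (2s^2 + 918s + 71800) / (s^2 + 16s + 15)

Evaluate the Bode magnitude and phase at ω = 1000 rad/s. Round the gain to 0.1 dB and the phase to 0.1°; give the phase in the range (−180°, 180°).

6.6 dB, -24.5°

Substitute s = j1000:
Numerator: 2(j1000)^2 + 918(j1000) + 71800 = -1928200 + j918000
Denominator: (j1000)^2 + 16(j1000) + 15 = -999985 + j16000
|N| = √(1928200² + 918000²) ≈ 2.1356e+06, ∠N ≈ 154.54°
|D| = √(999985² + 16000²) ≈ 1.0001e+06, ∠D ≈ 179.08°
|L| = 2.1356e+06 / 1.0001e+06 ≈ 2.1354
Gain = 20 log₁₀(2.1354) ≈ 6.59 dB
∠L = 154.54° − 179.08° = -24.54°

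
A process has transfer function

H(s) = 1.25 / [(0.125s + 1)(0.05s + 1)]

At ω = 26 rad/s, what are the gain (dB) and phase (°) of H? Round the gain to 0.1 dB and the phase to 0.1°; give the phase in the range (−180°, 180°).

-13.0 dB, -125.3°

At ω = 26 rad/s:
pole (1 + j26·0.125) = 1 + j3.25 → |·| ≈ 3.4004, ∠ ≈ 72.90°
pole (1 + j26·0.05) = 1 + j1.3 → |·| ≈ 1.6401, ∠ ≈ 52.43°
|H| = 1.25 · 1 / (3.4004 · 1.6401) ≈ 0.22413
Gain = 20 log₁₀(0.22413) ≈ -12.99 dB
∠H = (0°) − (72.90° + 52.43°) = -125.33°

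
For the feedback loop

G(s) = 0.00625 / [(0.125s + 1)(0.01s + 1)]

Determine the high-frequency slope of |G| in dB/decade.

Each pole contributes −20 dB/decade at high frequency; each zero contributes +20 dB/decade.
Net: 0 zero(s) − 2 pole(s) → -40 dB/decade.

-40 dB/decade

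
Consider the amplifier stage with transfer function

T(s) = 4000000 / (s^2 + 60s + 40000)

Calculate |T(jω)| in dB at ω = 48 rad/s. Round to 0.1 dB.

40.5 dB

At s = jω = j48:
quadratic: (j48)² + 60·j48 + 40000 = 37696 + j2880 → |·| ≈ 37806, ∠ ≈ 4.37°
|T| = 4000000 / 37806 ≈ 105.8
Gain = 20 log₁₀(105.8) ≈ 40.49 dB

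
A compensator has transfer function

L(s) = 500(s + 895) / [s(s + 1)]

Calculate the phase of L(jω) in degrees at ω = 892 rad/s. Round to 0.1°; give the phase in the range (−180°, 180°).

-135.0°

At s = jω = j892:
zero (s+895): 895 + j892 → |·| = √(895²+892²) = √1596689 ≈ 1263.6, ∠ = arctan(892/895) ≈ 44.90°
pole (s+1): 1 + j892 → |·| = √(1²+892²) = √795665 ≈ 892, ∠ = arctan(892/1) ≈ 89.94°
pole at origin: |s| = 892, ∠ = 90.00° (in denominator)
∠L = 44.90° − 179.94° = -135.04°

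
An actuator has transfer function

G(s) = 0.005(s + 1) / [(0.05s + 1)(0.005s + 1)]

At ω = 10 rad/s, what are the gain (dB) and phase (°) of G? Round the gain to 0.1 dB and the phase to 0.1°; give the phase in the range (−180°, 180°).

-27.0 dB, 54.9°

At ω = 10 rad/s:
zero (1 + j10·1) = 1 + j10 → |·| ≈ 10.05, ∠ ≈ 84.29°
pole (1 + j10·0.05) = 1 + j0.5 → |·| ≈ 1.118, ∠ ≈ 26.57°
pole (1 + j10·0.005) = 1 + j0.05 → |·| ≈ 1.0012, ∠ ≈ 2.86°
|G| = 0.005 · 10.05 / (1.118 · 1.0012) ≈ 0.044892
Gain = 20 log₁₀(0.044892) ≈ -26.96 dB
∠G = (84.29°) − (26.57° + 2.86°) = 54.86°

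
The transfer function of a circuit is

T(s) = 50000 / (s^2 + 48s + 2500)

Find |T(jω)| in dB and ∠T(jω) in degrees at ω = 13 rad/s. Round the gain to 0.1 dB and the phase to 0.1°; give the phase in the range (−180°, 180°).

At s = jω = j13:
quadratic: (j13)² + 48·j13 + 2500 = 2331 + j624 → |·| ≈ 2413.1, ∠ ≈ 14.99°
|T| = 50000 / 2413.1 ≈ 20.72
Gain = 20 log₁₀(20.72) ≈ 26.33 dB
∠T = 0.00° − 14.99° = -14.99°

26.3 dB, -15.0°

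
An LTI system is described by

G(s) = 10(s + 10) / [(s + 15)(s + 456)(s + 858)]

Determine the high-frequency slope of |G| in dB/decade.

-40 dB/decade

Each pole contributes −20 dB/decade at high frequency; each zero contributes +20 dB/decade.
Net: 1 zero(s) − 3 pole(s) → -40 dB/decade.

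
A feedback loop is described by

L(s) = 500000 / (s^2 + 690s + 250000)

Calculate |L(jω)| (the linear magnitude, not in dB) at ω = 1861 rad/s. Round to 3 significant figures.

At s = jω = j1861:
quadratic: (j1861)² + 690·j1861 + 250000 = -3213321 + j1284090 → |·| ≈ 3.4604e+06, ∠ ≈ 158.22°
|L| = 500000 / 3.4604e+06 ≈ 0.14449

0.144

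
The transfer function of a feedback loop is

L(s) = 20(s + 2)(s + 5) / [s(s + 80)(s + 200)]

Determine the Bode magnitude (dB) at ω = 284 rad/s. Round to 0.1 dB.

At s = jω = j284:
zero (s+2): 2 + j284 → |·| = √(2²+284²) = √80660 ≈ 284.01, ∠ = arctan(284/2) ≈ 89.60°
zero (s+5): 5 + j284 → |·| = √(5²+284²) = √80681 ≈ 284.04, ∠ = arctan(284/5) ≈ 88.99°
pole (s+80): 80 + j284 → |·| = √(80²+284²) = √87056 ≈ 295.05, ∠ = arctan(284/80) ≈ 74.27°
pole (s+200): 200 + j284 → |·| = √(200²+284²) = √120656 ≈ 347.36, ∠ = arctan(284/200) ≈ 54.85°
pole at origin: |s| = 284, ∠ = 90.00° (in denominator)
|L| = 20 · 80670 / 2.9107e+07 ≈ 0.05543
Gain = 20 log₁₀(0.05543) ≈ -25.13 dB

-25.1 dB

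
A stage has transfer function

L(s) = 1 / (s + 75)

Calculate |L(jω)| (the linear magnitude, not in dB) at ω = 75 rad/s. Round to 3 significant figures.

Substitute s = j75:
Numerator: 1 = 1 + j0
Denominator: (j75) + 75 = 75 + j75
|N| = √(1² + 0²) ≈ 1, ∠N ≈ 0.00°
|D| = √(75² + 75²) ≈ 106.07, ∠D ≈ 45.00°
|L| = 1 / 106.07 ≈ 0.0094277

0.00943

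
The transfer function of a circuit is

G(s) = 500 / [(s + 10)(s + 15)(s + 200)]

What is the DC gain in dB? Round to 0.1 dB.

G(0) = 500 / (10·15·200) ≈ 0.016667
20 log₁₀(0.016667) ≈ -35.56 dB

-35.6 dB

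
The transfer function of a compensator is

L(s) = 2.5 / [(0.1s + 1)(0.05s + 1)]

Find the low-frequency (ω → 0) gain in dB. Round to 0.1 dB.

L(0) = 2.5 · 1 / 1 = 2.5
20 log₁₀(2.5) ≈ 7.96 dB

8.0 dB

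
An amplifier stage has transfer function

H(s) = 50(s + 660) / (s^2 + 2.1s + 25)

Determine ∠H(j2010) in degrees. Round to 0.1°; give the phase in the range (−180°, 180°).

-108.1°

At s = jω = j2010:
zero (s+660): 660 + j2010 → |·| = √(660²+2010²) = √4475700 ≈ 2115.6, ∠ = arctan(2010/660) ≈ 71.82°
quadratic: (j2010)² + 2.1·j2010 + 25 = -4040075 + j4221 → |·| ≈ 4.0401e+06, ∠ ≈ 179.94°
∠H = 71.82° − 179.94° = -108.12°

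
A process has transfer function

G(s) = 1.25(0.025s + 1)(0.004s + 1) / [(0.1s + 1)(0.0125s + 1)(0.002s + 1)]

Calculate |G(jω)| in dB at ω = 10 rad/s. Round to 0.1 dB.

At ω = 10 rad/s:
zero (1 + j10·0.025) = 1 + j0.25 → |·| ≈ 1.0308, ∠ ≈ 14.04°
zero (1 + j10·0.004) = 1 + j0.04 → |·| ≈ 1.0008, ∠ ≈ 2.29°
pole (1 + j10·0.1) = 1 + j1 → |·| ≈ 1.4142, ∠ ≈ 45.00°
pole (1 + j10·0.0125) = 1 + j0.125 → |·| ≈ 1.0078, ∠ ≈ 7.13°
pole (1 + j10·0.002) = 1 + j0.02 → |·| ≈ 1.0002, ∠ ≈ 1.15°
|G| = 1.25 · 1.0308 · 1.0008 / (1.4142 · 1.0078 · 1.0002) ≈ 0.90461
Gain = 20 log₁₀(0.90461) ≈ -0.87 dB

-0.9 dB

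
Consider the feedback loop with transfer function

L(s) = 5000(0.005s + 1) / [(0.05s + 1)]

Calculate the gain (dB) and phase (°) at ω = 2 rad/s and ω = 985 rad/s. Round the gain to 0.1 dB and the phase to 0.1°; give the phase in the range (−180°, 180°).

ω = 2: 73.9 dB, -5.1°; ω = 985: 54.2 dB, -10.3°

At ω = 2 rad/s:
zero (1 + j2·0.005) = 1 + j0.01 → |·| ≈ 1, ∠ ≈ 0.57°
pole (1 + j2·0.05) = 1 + j0.1 → |·| ≈ 1.005, ∠ ≈ 5.71°
|L| = 5000 · 1 / (1.005) ≈ 4975.1
Gain = 20 log₁₀(4975.1) ≈ 73.94 dB
∠L = (0.57°) − (5.71°) = -5.14°

At ω = 985 rad/s:
zero (1 + j985·0.005) = 1 + j4.925 → |·| ≈ 5.0255, ∠ ≈ 78.52°
pole (1 + j985·0.05) = 1 + j49.25 → |·| ≈ 49.26, ∠ ≈ 88.84°
|L| = 5000 · 5.0255 / (49.26) ≈ 510.1
Gain = 20 log₁₀(510.1) ≈ 54.15 dB
∠L = (78.52°) − (88.84°) = -10.32°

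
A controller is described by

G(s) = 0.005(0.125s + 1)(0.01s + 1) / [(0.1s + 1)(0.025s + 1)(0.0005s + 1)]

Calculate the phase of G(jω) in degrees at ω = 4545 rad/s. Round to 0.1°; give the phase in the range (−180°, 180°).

-67.0°

At ω = 4545 rad/s:
zero (1 + j4545·0.125) = 1 + j568.125 → |·| ≈ 568.13, ∠ ≈ 89.90°
zero (1 + j4545·0.01) = 1 + j45.45 → |·| ≈ 45.461, ∠ ≈ 88.74°
pole (1 + j4545·0.1) = 1 + j454.5 → |·| ≈ 454.5, ∠ ≈ 89.87°
pole (1 + j4545·0.025) = 1 + j113.625 → |·| ≈ 113.63, ∠ ≈ 89.50°
pole (1 + j4545·0.0005) = 1 + j2.2725 → |·| ≈ 2.4828, ∠ ≈ 66.25°
∠G = (89.90° + 88.74°) − (89.87° + 89.50° + 66.25°) = -66.98°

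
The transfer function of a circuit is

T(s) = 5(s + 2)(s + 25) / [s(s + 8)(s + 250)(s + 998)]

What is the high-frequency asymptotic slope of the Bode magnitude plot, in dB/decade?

Each pole contributes −20 dB/decade at high frequency; each zero contributes +20 dB/decade.
Net: 2 zero(s) − 4 pole(s) → -40 dB/decade.

-40 dB/decade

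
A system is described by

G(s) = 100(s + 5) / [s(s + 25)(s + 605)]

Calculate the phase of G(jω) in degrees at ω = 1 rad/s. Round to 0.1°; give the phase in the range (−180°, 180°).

At s = jω = j1:
zero (s+5): 5 + j1 → |·| = √(5²+1²) = √26 ≈ 5.099, ∠ = arctan(1/5) ≈ 11.31°
pole (s+25): 25 + j1 → |·| = √(25²+1²) = √626 ≈ 25.02, ∠ = arctan(1/25) ≈ 2.29°
pole (s+605): 605 + j1 → |·| = √(605²+1²) = √366026 ≈ 605, ∠ = arctan(1/605) ≈ 0.09°
pole at origin: |s| = 1, ∠ = 90.00° (in denominator)
∠G = 11.31° − 92.38° = -81.07°

-81.1°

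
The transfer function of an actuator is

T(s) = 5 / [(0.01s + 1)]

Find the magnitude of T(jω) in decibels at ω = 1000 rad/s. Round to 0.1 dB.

At ω = 1000 rad/s:
pole (1 + j1000·0.01) = 1 + j10 → |·| ≈ 10.05, ∠ ≈ 84.29°
|T| = 5 · 1 / (10.05) ≈ 0.49751
Gain = 20 log₁₀(0.49751) ≈ -6.06 dB

-6.1 dB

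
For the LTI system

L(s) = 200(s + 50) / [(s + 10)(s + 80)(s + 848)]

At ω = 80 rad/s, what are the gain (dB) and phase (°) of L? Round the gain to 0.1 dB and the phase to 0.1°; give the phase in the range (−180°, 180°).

At s = jω = j80:
zero (s+50): 50 + j80 → |·| = √(50²+80²) = √8900 ≈ 94.34, ∠ = arctan(80/50) ≈ 57.99°
pole (s+10): 10 + j80 → |·| = √(10²+80²) = √6500 ≈ 80.623, ∠ = arctan(80/10) ≈ 82.87°
pole (s+80): 80 + j80 → |·| = √(80²+80²) = √12800 ≈ 113.14, ∠ = arctan(80/80) ≈ 45.00°
pole (s+848): 848 + j80 → |·| = √(848²+80²) = √725504 ≈ 851.77, ∠ = arctan(80/848) ≈ 5.39°
|L| = 200 · 94.34 / 7.7696e+06 ≈ 0.0024284
Gain = 20 log₁₀(0.0024284) ≈ -52.29 dB
∠L = 57.99° − 133.26° = -75.27°

-52.3 dB, -75.3°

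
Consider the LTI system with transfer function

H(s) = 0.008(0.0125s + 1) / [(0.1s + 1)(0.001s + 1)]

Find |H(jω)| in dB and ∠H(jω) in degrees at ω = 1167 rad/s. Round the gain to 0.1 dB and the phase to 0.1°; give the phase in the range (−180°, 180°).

-63.7 dB, -52.8°

At ω = 1167 rad/s:
zero (1 + j1167·0.0125) = 1 + j14.5875 → |·| ≈ 14.622, ∠ ≈ 86.08°
pole (1 + j1167·0.1) = 1 + j116.7 → |·| ≈ 116.7, ∠ ≈ 89.51°
pole (1 + j1167·0.001) = 1 + j1.167 → |·| ≈ 1.5368, ∠ ≈ 49.41°
|H| = 0.008 · 14.622 / (116.7 · 1.5368) ≈ 0.00065224
Gain = 20 log₁₀(0.00065224) ≈ -63.71 dB
∠H = (86.08°) − (89.51° + 49.41°) = -52.84°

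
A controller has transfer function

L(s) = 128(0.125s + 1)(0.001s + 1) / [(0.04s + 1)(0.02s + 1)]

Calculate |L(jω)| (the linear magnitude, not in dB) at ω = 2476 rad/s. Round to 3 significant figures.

21.6

At ω = 2476 rad/s:
zero (1 + j2476·0.125) = 1 + j309.5 → |·| ≈ 309.5, ∠ ≈ 89.81°
zero (1 + j2476·0.001) = 1 + j2.476 → |·| ≈ 2.6703, ∠ ≈ 68.01°
pole (1 + j2476·0.04) = 1 + j99.04 → |·| ≈ 99.045, ∠ ≈ 89.42°
pole (1 + j2476·0.02) = 1 + j49.52 → |·| ≈ 49.53, ∠ ≈ 88.84°
|L| = 128 · 309.5 · 2.6703 / (99.045 · 49.53) ≈ 21.564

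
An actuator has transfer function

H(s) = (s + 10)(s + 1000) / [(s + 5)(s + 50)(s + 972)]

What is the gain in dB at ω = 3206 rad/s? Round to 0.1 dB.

At s = jω = j3206:
zero (s+10): 10 + j3206 → |·| = √(10²+3206²) = √10278536 ≈ 3206, ∠ = arctan(3206/10) ≈ 89.82°
zero (s+1000): 1000 + j3206 → |·| = √(1000²+3206²) = √11278436 ≈ 3358.3, ∠ = arctan(3206/1000) ≈ 72.68°
pole (s+5): 5 + j3206 → |·| = √(5²+3206²) = √10278461 ≈ 3206, ∠ = arctan(3206/5) ≈ 89.91°
pole (s+50): 50 + j3206 → |·| = √(50²+3206²) = √10280936 ≈ 3206.4, ∠ = arctan(3206/50) ≈ 89.11°
pole (s+972): 972 + j3206 → |·| = √(972²+3206²) = √11223220 ≈ 3350.1, ∠ = arctan(3206/972) ≈ 73.13°
|H| = 1 · 1.0767e+07 / 3.4438e+10 ≈ 0.00031265
Gain = 20 log₁₀(0.00031265) ≈ -70.10 dB

-70.1 dB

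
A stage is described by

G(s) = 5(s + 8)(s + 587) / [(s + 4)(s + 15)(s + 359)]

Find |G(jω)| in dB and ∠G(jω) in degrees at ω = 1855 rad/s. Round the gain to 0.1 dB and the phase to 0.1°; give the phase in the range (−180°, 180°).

At s = jω = j1855:
zero (s+8): 8 + j1855 → |·| = √(8²+1855²) = √3441089 ≈ 1855, ∠ = arctan(1855/8) ≈ 89.75°
zero (s+587): 587 + j1855 → |·| = √(587²+1855²) = √3785594 ≈ 1945.7, ∠ = arctan(1855/587) ≈ 72.44°
pole (s+4): 4 + j1855 → |·| = √(4²+1855²) = √3441041 ≈ 1855, ∠ = arctan(1855/4) ≈ 89.88°
pole (s+15): 15 + j1855 → |·| = √(15²+1855²) = √3441250 ≈ 1855.1, ∠ = arctan(1855/15) ≈ 89.54°
pole (s+359): 359 + j1855 → |·| = √(359²+1855²) = √3569906 ≈ 1889.4, ∠ = arctan(1855/359) ≈ 79.05°
|G| = 5 · 3.6093e+06 / 6.5018e+09 ≈ 0.0027756
Gain = 20 log₁₀(0.0027756) ≈ -51.13 dB
∠G = 162.19° − 258.47° = -96.28°

-51.1 dB, -96.3°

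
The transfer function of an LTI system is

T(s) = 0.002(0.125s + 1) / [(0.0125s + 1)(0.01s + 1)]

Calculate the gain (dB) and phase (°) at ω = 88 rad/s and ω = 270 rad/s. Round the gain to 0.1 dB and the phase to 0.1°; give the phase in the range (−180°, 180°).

ω = 88: -39.1 dB, -4.3°; ω = 270: -43.5 dB, -54.9°

At ω = 88 rad/s:
zero (1 + j88·0.125) = 1 + j11 → |·| ≈ 11.045, ∠ ≈ 84.81°
pole (1 + j88·0.0125) = 1 + j1.1 → |·| ≈ 1.4866, ∠ ≈ 47.73°
pole (1 + j88·0.01) = 1 + j0.88 → |·| ≈ 1.3321, ∠ ≈ 41.35°
|T| = 0.002 · 11.045 / (1.4866 · 1.3321) ≈ 0.011155
Gain = 20 log₁₀(0.011155) ≈ -39.05 dB
∠T = (84.81°) − (47.73° + 41.35°) = -4.27°

At ω = 270 rad/s:
zero (1 + j270·0.125) = 1 + j33.75 → |·| ≈ 33.765, ∠ ≈ 88.30°
pole (1 + j270·0.0125) = 1 + j3.375 → |·| ≈ 3.52, ∠ ≈ 73.50°
pole (1 + j270·0.01) = 1 + j2.7 → |·| ≈ 2.8792, ∠ ≈ 69.68°
|T| = 0.002 · 33.765 / (3.52 · 2.8792) ≈ 0.0066632
Gain = 20 log₁₀(0.0066632) ≈ -43.53 dB
∠T = (88.30°) − (73.50° + 69.68°) = -54.88°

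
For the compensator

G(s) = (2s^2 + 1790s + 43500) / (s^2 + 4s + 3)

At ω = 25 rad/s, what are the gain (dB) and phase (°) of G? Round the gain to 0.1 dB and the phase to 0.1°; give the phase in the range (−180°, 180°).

Substitute s = j25:
Numerator: 2(j25)^2 + 1790(j25) + 43500 = 42250 + j44750
Denominator: (j25)^2 + 4(j25) + 3 = -622 + j100
|N| = √(42250² + 44750²) ≈ 61544, ∠N ≈ 46.65°
|D| = √(622² + 100²) ≈ 629.99, ∠D ≈ 170.87°
|G| = 61544 / 629.99 ≈ 97.69
Gain = 20 log₁₀(97.69) ≈ 39.80 dB
∠G = 46.65° − 170.87° = -124.22°

39.8 dB, -124.2°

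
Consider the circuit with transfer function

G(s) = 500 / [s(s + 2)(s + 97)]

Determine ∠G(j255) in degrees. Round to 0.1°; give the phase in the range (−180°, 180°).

111.3°

At s = jω = j255:
pole (s+2): 2 + j255 → |·| = √(2²+255²) = √65029 ≈ 255.01, ∠ = arctan(255/2) ≈ 89.55°
pole (s+97): 97 + j255 → |·| = √(97²+255²) = √74434 ≈ 272.83, ∠ = arctan(255/97) ≈ 69.17°
pole at origin: |s| = 255, ∠ = 90.00° (in denominator)
∠G = 0.00° − 248.72° = -248.72° ≡ 111.28° (principal value)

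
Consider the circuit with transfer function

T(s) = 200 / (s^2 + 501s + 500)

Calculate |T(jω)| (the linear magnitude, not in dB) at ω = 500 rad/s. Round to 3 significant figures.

Substitute s = j500:
Numerator: 200 = 200 + j0
Denominator: (j500)^2 + 501(j500) + 500 = -249500 + j250500
|N| = √(200² + 0²) ≈ 200, ∠N ≈ 0.00°
|D| = √(249500² + 250500²) ≈ 3.5355e+05, ∠D ≈ 134.89°
|T| = 200 / 3.5355e+05 ≈ 0.00056569

0.000566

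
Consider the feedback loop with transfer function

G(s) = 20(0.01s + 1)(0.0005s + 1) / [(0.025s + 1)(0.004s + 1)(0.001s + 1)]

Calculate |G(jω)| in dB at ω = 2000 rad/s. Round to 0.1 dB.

At ω = 2000 rad/s:
zero (1 + j2000·0.01) = 1 + j20 → |·| ≈ 20.025, ∠ ≈ 87.14°
zero (1 + j2000·0.0005) = 1 + j1 → |·| ≈ 1.4142, ∠ ≈ 45.00°
pole (1 + j2000·0.025) = 1 + j50 → |·| ≈ 50.01, ∠ ≈ 88.85°
pole (1 + j2000·0.004) = 1 + j8 → |·| ≈ 8.0623, ∠ ≈ 82.87°
pole (1 + j2000·0.001) = 1 + j2 → |·| ≈ 2.2361, ∠ ≈ 63.43°
|G| = 20 · 20.025 · 1.4142 / (50.01 · 8.0623 · 2.2361) ≈ 0.62821
Gain = 20 log₁₀(0.62821) ≈ -4.04 dB

-4.0 dB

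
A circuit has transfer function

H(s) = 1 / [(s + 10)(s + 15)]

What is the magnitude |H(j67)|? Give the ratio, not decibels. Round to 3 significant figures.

0.000215

At s = jω = j67:
pole (s+10): 10 + j67 → |·| = √(10²+67²) = √4589 ≈ 67.742, ∠ = arctan(67/10) ≈ 81.51°
pole (s+15): 15 + j67 → |·| = √(15²+67²) = √4714 ≈ 68.659, ∠ = arctan(67/15) ≈ 77.38°
|H| = 1 / 4651.1 ≈ 0.000215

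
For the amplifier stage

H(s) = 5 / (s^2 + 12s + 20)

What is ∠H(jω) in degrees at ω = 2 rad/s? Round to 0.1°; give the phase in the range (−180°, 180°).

Substitute s = j2:
Numerator: 5 = 5 + j0
Denominator: (j2)^2 + 12(j2) + 20 = 16 + j24
|N| = √(5² + 0²) ≈ 5, ∠N ≈ 0.00°
|D| = √(16² + 24²) ≈ 28.844, ∠D ≈ 56.31°
∠H = 0.00° − 56.31° = -56.31°

-56.3°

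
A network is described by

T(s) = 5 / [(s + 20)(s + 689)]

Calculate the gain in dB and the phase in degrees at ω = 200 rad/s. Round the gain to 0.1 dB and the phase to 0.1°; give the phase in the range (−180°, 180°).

At s = jω = j200:
pole (s+20): 20 + j200 → |·| = √(20²+200²) = √40400 ≈ 201, ∠ = arctan(200/20) ≈ 84.29°
pole (s+689): 689 + j200 → |·| = √(689²+200²) = √514721 ≈ 717.44, ∠ = arctan(200/689) ≈ 16.19°
|T| = 5 / 1.4421e+05 ≈ 3.4672e-05
Gain = 20 log₁₀(3.4672e-05) ≈ -89.20 dB
∠T = 0.00° − 100.48° = -100.48°

-89.2 dB, -100.5°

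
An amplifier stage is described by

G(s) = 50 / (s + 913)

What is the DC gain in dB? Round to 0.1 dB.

G(0) = 50 / (913) ≈ 0.054765
20 log₁₀(0.054765) ≈ -25.23 dB

-25.2 dB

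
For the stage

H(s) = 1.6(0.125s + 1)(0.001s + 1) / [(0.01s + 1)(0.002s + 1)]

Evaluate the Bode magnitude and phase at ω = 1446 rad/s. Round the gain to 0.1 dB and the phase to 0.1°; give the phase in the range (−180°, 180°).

At ω = 1446 rad/s:
zero (1 + j1446·0.125) = 1 + j180.75 → |·| ≈ 180.75, ∠ ≈ 89.68°
zero (1 + j1446·0.001) = 1 + j1.446 → |·| ≈ 1.7581, ∠ ≈ 55.33°
pole (1 + j1446·0.01) = 1 + j14.46 → |·| ≈ 14.495, ∠ ≈ 86.04°
pole (1 + j1446·0.002) = 1 + j2.892 → |·| ≈ 3.06, ∠ ≈ 70.93°
|H| = 1.6 · 180.75 · 1.7581 / (14.495 · 3.06) ≈ 11.463
Gain = 20 log₁₀(11.463) ≈ 21.19 dB
∠H = (89.68° + 55.33°) − (86.04° + 70.93°) = -11.96°

21.2 dB, -12.0°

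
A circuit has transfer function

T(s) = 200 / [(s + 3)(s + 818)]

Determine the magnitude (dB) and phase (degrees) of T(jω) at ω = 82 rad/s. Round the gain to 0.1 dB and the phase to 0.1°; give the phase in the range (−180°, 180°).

At s = jω = j82:
pole (s+3): 3 + j82 → |·| = √(3²+82²) = √6733 ≈ 82.055, ∠ = arctan(82/3) ≈ 87.90°
pole (s+818): 818 + j82 → |·| = √(818²+82²) = √675848 ≈ 822.1, ∠ = arctan(82/818) ≈ 5.72°
|T| = 200 / 67457 ≈ 0.0029649
Gain = 20 log₁₀(0.0029649) ≈ -50.56 dB
∠T = 0.00° − 93.62° = -93.62°

-50.6 dB, -93.6°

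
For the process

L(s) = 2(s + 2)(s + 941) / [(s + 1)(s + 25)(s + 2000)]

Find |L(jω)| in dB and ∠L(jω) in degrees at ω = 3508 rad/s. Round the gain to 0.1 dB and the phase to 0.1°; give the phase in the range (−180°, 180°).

At s = jω = j3508:
zero (s+2): 2 + j3508 → |·| = √(2²+3508²) = √12306068 ≈ 3508, ∠ = arctan(3508/2) ≈ 89.97°
zero (s+941): 941 + j3508 → |·| = √(941²+3508²) = √13191545 ≈ 3632, ∠ = arctan(3508/941) ≈ 74.98°
pole (s+1): 1 + j3508 → |·| = √(1²+3508²) = √12306065 ≈ 3508, ∠ = arctan(3508/1) ≈ 89.98°
pole (s+25): 25 + j3508 → |·| = √(25²+3508²) = √12306689 ≈ 3508.1, ∠ = arctan(3508/25) ≈ 89.59°
pole (s+2000): 2000 + j3508 → |·| = √(2000²+3508²) = √16306064 ≈ 4038.1, ∠ = arctan(3508/2000) ≈ 60.31°
|L| = 2 · 1.2741e+07 / 4.9695e+10 ≈ 0.00051277
Gain = 20 log₁₀(0.00051277) ≈ -65.80 dB
∠L = 164.95° − 239.88° = -74.93°

-65.8 dB, -74.9°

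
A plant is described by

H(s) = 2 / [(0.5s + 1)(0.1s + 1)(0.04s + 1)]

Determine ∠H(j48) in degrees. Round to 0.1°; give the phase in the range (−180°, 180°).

131.7°

At ω = 48 rad/s:
pole (1 + j48·0.5) = 1 + j24 → |·| ≈ 24.021, ∠ ≈ 87.61°
pole (1 + j48·0.1) = 1 + j4.8 → |·| ≈ 4.9031, ∠ ≈ 78.23°
pole (1 + j48·0.04) = 1 + j1.92 → |·| ≈ 2.1648, ∠ ≈ 62.49°
∠H = (0°) − (87.61° + 78.23° + 62.49°) = -228.33° ≡ 131.67° (principal value)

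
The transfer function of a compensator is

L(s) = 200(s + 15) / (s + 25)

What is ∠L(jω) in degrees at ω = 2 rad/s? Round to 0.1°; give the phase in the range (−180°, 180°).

At s = jω = j2:
zero (s+15): 15 + j2 → |·| = √(15²+2²) = √229 ≈ 15.133, ∠ = arctan(2/15) ≈ 7.59°
pole (s+25): 25 + j2 → |·| = √(25²+2²) = √629 ≈ 25.08, ∠ = arctan(2/25) ≈ 4.57°
∠L = 7.59° − 4.57° = 3.02°

3.0°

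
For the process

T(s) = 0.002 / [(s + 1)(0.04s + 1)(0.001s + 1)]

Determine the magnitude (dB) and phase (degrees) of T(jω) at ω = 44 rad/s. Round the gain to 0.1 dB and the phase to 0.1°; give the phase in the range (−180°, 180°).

-93.0 dB, -151.6°

At ω = 44 rad/s:
pole (1 + j44·1) = 1 + j44 → |·| ≈ 44.011, ∠ ≈ 88.70°
pole (1 + j44·0.04) = 1 + j1.76 → |·| ≈ 2.0243, ∠ ≈ 60.40°
pole (1 + j44·0.001) = 1 + j0.044 → |·| ≈ 1.001, ∠ ≈ 2.52°
|T| = 0.002 · 1 / (44.011 · 2.0243 · 1.001) ≈ 2.2426e-05
Gain = 20 log₁₀(2.2426e-05) ≈ -92.98 dB
∠T = (0°) − (88.70° + 60.40° + 2.52°) = -151.62°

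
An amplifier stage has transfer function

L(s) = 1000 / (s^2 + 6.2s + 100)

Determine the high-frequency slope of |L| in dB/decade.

-40 dB/decade

Each pole contributes −20 dB/decade at high frequency; each zero contributes +20 dB/decade.
Net: 0 zero(s) − 2 pole(s) → -40 dB/decade.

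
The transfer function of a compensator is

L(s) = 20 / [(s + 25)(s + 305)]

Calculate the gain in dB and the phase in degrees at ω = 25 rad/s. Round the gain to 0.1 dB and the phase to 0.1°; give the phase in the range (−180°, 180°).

-54.7 dB, -49.7°

At s = jω = j25:
pole (s+25): 25 + j25 → |·| = √(25²+25²) = √1250 ≈ 35.355, ∠ = arctan(25/25) ≈ 45.00°
pole (s+305): 305 + j25 → |·| = √(305²+25²) = √93650 ≈ 306.02, ∠ = arctan(25/305) ≈ 4.69°
|L| = 20 / 10819 ≈ 0.0018486
Gain = 20 log₁₀(0.0018486) ≈ -54.66 dB
∠L = 0.00° − 49.69° = -49.69°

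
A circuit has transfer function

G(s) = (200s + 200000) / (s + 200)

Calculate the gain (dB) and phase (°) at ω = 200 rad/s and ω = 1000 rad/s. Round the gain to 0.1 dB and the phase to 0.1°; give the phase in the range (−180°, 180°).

ω = 200: 57.2 dB, -33.7°; ω = 1000: 48.9 dB, -33.7°

Substitute s = j200:
Numerator: 200(j200) + 200000 = 200000 + j40000
Denominator: (j200) + 200 = 200 + j200
|N| = √(200000² + 40000²) ≈ 2.0396e+05, ∠N ≈ 11.31°
|D| = √(200² + 200²) ≈ 282.84, ∠D ≈ 45.00°
|G| = 2.0396e+05 / 282.84 ≈ 721.11
Gain = 20 log₁₀(721.11) ≈ 57.16 dB
∠G = 11.31° − 45.00° = -33.69°

Substitute s = j1000:
Numerator: 200(j1000) + 200000 = 200000 + j200000
Denominator: (j1000) + 200 = 200 + j1000
|N| = √(200000² + 200000²) ≈ 2.8284e+05, ∠N ≈ 45.00°
|D| = √(200² + 1000²) ≈ 1019.8, ∠D ≈ 78.69°
|G| = 2.8284e+05 / 1019.8 ≈ 277.35
Gain = 20 log₁₀(277.35) ≈ 48.86 dB
∠G = 45.00° − 78.69° = -33.69°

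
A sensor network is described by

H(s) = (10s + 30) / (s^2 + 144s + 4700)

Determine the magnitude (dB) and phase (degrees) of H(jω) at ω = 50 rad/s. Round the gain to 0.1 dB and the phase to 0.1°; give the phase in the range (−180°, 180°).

Substitute s = j50:
Numerator: 10(j50) + 30 = 30 + j500
Denominator: (j50)^2 + 144(j50) + 4700 = 2200 + j7200
|N| = √(30² + 500²) ≈ 500.9, ∠N ≈ 86.57°
|D| = √(2200² + 7200²) ≈ 7528.6, ∠D ≈ 73.01°
|H| = 500.9 / 7528.6 ≈ 0.066533
Gain = 20 log₁₀(0.066533) ≈ -23.54 dB
∠H = 86.57° − 73.01° = 13.56°

-23.5 dB, 13.6°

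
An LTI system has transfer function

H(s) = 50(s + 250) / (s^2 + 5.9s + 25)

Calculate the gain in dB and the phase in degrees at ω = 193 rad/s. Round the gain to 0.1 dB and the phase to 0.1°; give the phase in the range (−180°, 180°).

At s = jω = j193:
zero (s+250): 250 + j193 → |·| = √(250²+193²) = √99749 ≈ 315.83, ∠ = arctan(193/250) ≈ 37.67°
quadratic: (j193)² + 5.9·j193 + 25 = -37224 + j1138.7 → |·| ≈ 37241, ∠ ≈ 178.25°
|H| = 50 · 315.83 / 37241 ≈ 0.42404
Gain = 20 log₁₀(0.42404) ≈ -7.45 dB
∠H = 37.67° − 178.25° = -140.58°

-7.5 dB, -140.6°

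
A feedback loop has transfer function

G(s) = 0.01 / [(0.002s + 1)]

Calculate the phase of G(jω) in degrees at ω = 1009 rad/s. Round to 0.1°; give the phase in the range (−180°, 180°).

At ω = 1009 rad/s:
pole (1 + j1009·0.002) = 1 + j2.018 → |·| ≈ 2.2522, ∠ ≈ 63.64°
∠G = (0°) − (63.64°) = -63.64°

-63.6°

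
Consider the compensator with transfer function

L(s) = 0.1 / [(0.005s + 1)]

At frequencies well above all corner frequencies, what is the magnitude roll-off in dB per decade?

Each pole contributes −20 dB/decade at high frequency; each zero contributes +20 dB/decade.
Net: 0 zero(s) − 1 pole(s) → -20 dB/decade.

-20 dB/decade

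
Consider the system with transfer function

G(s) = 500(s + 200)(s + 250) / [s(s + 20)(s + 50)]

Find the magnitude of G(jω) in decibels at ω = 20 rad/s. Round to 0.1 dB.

At s = jω = j20:
zero (s+200): 200 + j20 → |·| = √(200²+20²) = √40400 ≈ 201, ∠ = arctan(20/200) ≈ 5.71°
zero (s+250): 250 + j20 → |·| = √(250²+20²) = √62900 ≈ 250.8, ∠ = arctan(20/250) ≈ 4.57°
pole (s+20): 20 + j20 → |·| = √(20²+20²) = √800 ≈ 28.284, ∠ = arctan(20/20) ≈ 45.00°
pole (s+50): 50 + j20 → |·| = √(50²+20²) = √2900 ≈ 53.852, ∠ = arctan(20/50) ≈ 21.80°
pole at origin: |s| = 20, ∠ = 90.00° (in denominator)
|G| = 500 · 50411 / 30463 ≈ 827.41
Gain = 20 log₁₀(827.41) ≈ 58.35 dB

58.4 dB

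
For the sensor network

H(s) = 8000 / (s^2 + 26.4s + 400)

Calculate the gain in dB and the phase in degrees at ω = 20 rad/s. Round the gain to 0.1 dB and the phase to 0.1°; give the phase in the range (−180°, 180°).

23.6 dB, -90.0°

At s = jω = j20:
quadratic: (j20)² + 26.4·j20 + 400 = 0 + j528 → |·| ≈ 528, ∠ ≈ 90.00°
|H| = 8000 / 528 ≈ 15.152
Gain = 20 log₁₀(15.152) ≈ 23.61 dB
∠H = 0.00° − 90.00° = -90.00°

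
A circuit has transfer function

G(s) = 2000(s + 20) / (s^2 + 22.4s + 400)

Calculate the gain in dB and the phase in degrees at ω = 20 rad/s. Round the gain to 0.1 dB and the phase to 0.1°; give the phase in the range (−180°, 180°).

At s = jω = j20:
zero (s+20): 20 + j20 → |·| = √(20²+20²) = √800 ≈ 28.284, ∠ = arctan(20/20) ≈ 45.00°
quadratic: (j20)² + 22.4·j20 + 400 = 0 + j448 → |·| ≈ 448, ∠ ≈ 90.00°
|G| = 2000 · 28.284 / 448 ≈ 126.27
Gain = 20 log₁₀(126.27) ≈ 42.03 dB
∠G = 45.00° − 90.00° = -45.00°

42.0 dB, -45.0°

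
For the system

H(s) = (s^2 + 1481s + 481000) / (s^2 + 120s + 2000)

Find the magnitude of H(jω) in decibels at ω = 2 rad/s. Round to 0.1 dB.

Substitute s = j2:
Numerator: (j2)^2 + 1481(j2) + 481000 = 480996 + j2962
Denominator: (j2)^2 + 120(j2) + 2000 = 1996 + j240
|N| = √(480996² + 2962²) ≈ 4.8101e+05, ∠N ≈ 0.35°
|D| = √(1996² + 240²) ≈ 2010.4, ∠D ≈ 6.86°
|H| = 4.8101e+05 / 2010.4 ≈ 239.26
Gain = 20 log₁₀(239.26) ≈ 47.58 dB

47.6 dB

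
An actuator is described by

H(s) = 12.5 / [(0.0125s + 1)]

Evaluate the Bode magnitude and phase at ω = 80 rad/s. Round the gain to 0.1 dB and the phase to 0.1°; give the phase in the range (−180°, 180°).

At ω = 80 rad/s:
pole (1 + j80·0.0125) = 1 + j1 → |·| ≈ 1.4142, ∠ ≈ 45.00°
|H| = 12.5 · 1 / (1.4142) ≈ 8.8389
Gain = 20 log₁₀(8.8389) ≈ 18.93 dB
∠H = (0°) − (45.00°) = -45.00°

18.9 dB, -45.0°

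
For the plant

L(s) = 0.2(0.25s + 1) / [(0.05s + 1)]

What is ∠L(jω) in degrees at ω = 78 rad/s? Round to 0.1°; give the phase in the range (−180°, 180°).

11.4°

At ω = 78 rad/s:
zero (1 + j78·0.25) = 1 + j19.5 → |·| ≈ 19.526, ∠ ≈ 87.06°
pole (1 + j78·0.05) = 1 + j3.9 → |·| ≈ 4.0262, ∠ ≈ 75.62°
∠L = (87.06°) − (75.62°) = 11.44°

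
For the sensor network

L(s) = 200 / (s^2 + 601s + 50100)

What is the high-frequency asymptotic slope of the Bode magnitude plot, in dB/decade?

-40 dB/decade

Each pole contributes −20 dB/decade at high frequency; each zero contributes +20 dB/decade.
Net: 0 zero(s) − 2 pole(s) → -40 dB/decade.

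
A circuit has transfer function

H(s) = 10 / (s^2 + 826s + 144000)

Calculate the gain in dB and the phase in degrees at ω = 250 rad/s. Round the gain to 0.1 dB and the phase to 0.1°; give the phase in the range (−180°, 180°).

-86.9 dB, -68.5°

Substitute s = j250:
Numerator: 10 = 10 + j0
Denominator: (j250)^2 + 826(j250) + 144000 = 81500 + j206500
|N| = √(10² + 0²) ≈ 10, ∠N ≈ 0.00°
|D| = √(81500² + 206500²) ≈ 2.22e+05, ∠D ≈ 68.46°
|H| = 10 / 2.22e+05 ≈ 4.5045e-05
Gain = 20 log₁₀(4.5045e-05) ≈ -86.93 dB
∠H = 0.00° − 68.46° = -68.46°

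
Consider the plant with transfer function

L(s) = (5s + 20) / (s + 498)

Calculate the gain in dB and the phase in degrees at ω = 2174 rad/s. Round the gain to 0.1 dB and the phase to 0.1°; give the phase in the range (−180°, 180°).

13.8 dB, 12.8°

Substitute s = j2174:
Numerator: 5(j2174) + 20 = 20 + j10870
Denominator: (j2174) + 498 = 498 + j2174
|N| = √(20² + 10870²) ≈ 10870, ∠N ≈ 89.89°
|D| = √(498² + 2174²) ≈ 2230.3, ∠D ≈ 77.10°
|L| = 10870 / 2230.3 ≈ 4.8738
Gain = 20 log₁₀(4.8738) ≈ 13.76 dB
∠L = 89.89° − 77.10° = 12.79°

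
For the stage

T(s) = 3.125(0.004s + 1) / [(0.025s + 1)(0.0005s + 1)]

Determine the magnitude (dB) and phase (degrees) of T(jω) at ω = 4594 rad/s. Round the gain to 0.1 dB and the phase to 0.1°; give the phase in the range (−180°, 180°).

At ω = 4594 rad/s:
zero (1 + j4594·0.004) = 1 + j18.376 → |·| ≈ 18.403, ∠ ≈ 86.89°
pole (1 + j4594·0.025) = 1 + j114.85 → |·| ≈ 114.85, ∠ ≈ 89.50°
pole (1 + j4594·0.0005) = 1 + j2.297 → |·| ≈ 2.5052, ∠ ≈ 66.47°
|T| = 3.125 · 18.403 / (114.85 · 2.5052) ≈ 0.19988
Gain = 20 log₁₀(0.19988) ≈ -13.98 dB
∠T = (86.89°) − (89.50° + 66.47°) = -69.08°

-14.0 dB, -69.1°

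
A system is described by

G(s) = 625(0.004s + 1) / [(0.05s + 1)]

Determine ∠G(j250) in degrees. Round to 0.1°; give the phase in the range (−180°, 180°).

At ω = 250 rad/s:
zero (1 + j250·0.004) = 1 + j1 → |·| ≈ 1.4142, ∠ ≈ 45.00°
pole (1 + j250·0.05) = 1 + j12.5 → |·| ≈ 12.54, ∠ ≈ 85.43°
∠G = (45.00°) − (85.43°) = -40.43°

-40.4°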